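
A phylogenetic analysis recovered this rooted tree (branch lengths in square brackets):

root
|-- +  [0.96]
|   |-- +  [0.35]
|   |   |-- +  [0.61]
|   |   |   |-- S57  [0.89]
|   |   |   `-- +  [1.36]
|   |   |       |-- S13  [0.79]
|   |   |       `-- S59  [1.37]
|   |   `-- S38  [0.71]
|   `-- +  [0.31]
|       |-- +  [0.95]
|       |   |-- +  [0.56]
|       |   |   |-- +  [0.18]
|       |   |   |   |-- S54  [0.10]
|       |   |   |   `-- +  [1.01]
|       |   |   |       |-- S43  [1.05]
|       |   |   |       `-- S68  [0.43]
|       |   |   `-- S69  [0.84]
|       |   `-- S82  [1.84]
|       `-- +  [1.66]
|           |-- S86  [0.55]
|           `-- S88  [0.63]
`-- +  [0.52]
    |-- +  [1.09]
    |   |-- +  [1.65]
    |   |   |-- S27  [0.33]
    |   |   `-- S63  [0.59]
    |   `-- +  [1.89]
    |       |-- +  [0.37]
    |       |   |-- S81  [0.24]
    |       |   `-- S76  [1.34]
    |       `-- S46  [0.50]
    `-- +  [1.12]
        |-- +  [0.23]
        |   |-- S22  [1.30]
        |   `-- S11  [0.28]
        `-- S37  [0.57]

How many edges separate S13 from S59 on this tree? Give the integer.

The MRCA of S13 and S59 is the node subtending (S13,S59).
From S13 up to that node: 1 branch. From S59 up to the same node: 1 branch. Total: 1 + 1 = 2.

2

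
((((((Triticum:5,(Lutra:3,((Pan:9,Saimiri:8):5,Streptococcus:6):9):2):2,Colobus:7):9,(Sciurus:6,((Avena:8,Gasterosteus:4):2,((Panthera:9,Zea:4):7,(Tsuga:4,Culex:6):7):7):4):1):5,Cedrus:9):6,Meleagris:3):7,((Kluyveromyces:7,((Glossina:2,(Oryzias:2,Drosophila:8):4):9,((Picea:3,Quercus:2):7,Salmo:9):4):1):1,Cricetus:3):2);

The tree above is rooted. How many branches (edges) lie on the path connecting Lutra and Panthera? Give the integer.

9

The MRCA of Lutra and Panthera is the node subtending (((Triticum,(Lutra,((Pan,Saimiri),Streptococcus))),Colobus),(Sciurus,((Avena,Gasterosteus),((Panthera,Zea),(Tsuga,Culex))))).
From Lutra up to that node: 4 branches. From Panthera up to the same node: 5 branches. Total: 4 + 5 = 9.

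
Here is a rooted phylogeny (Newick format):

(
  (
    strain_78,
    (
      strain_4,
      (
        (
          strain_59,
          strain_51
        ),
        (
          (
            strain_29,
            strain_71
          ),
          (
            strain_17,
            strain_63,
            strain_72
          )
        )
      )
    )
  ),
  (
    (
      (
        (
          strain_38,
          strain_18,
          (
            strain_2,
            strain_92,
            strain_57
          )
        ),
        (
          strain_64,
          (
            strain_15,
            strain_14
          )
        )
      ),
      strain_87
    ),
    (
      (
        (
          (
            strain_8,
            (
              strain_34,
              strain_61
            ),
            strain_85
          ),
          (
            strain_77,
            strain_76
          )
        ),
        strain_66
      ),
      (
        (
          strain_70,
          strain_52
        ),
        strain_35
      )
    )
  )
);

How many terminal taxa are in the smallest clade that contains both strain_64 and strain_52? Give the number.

The MRCA of strain_64 and strain_52 is the node subtending ((((strain_38,strain_18,(strain_2,strain_92,strain_57)),(strain_64,(strain_15,strain_14))),strain_87),((((strain_8,(strain_34,strain_61),strain_85),(strain_77,strain_76)),strain_66),((strain_70,strain_52),strain_35))).
That clade contains 19 terminal taxa: strain_14, strain_15, strain_18, strain_2, strain_34, strain_35, strain_38, strain_52, strain_57, strain_61, strain_64, strain_66, strain_70, strain_76, strain_77, strain_8, strain_85, strain_87, strain_92.

19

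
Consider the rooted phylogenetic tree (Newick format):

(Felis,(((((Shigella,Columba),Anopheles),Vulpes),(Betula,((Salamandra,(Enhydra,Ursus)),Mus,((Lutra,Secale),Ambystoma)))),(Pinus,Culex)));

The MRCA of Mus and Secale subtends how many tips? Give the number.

The MRCA of Mus and Secale is the node subtending ((Salamandra,(Enhydra,Ursus)),Mus,((Lutra,Secale),Ambystoma)).
That clade contains 7 terminal taxa: Ambystoma, Enhydra, Lutra, Mus, Salamandra, Secale, Ursus.

7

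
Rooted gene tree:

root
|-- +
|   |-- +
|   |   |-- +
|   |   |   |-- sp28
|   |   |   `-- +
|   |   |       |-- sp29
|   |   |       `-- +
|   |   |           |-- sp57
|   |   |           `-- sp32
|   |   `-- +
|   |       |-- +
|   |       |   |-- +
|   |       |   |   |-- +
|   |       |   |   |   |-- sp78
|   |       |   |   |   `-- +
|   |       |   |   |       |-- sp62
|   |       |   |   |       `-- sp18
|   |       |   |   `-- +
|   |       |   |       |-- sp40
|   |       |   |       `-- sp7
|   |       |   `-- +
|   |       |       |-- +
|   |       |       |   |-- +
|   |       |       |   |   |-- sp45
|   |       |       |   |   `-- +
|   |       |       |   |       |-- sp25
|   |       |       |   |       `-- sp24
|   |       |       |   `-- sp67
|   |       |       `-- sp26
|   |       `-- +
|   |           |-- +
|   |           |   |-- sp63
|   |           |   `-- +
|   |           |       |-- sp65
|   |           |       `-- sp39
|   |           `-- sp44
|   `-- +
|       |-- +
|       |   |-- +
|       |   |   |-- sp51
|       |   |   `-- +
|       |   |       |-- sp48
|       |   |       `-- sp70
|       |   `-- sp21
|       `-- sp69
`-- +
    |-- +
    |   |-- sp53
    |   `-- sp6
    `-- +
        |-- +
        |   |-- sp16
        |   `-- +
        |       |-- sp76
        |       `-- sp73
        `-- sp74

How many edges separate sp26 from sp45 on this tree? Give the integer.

The MRCA of sp26 and sp45 is the node subtending (((sp45,(sp25,sp24)),sp67),sp26).
From sp26 up to that node: 1 branch. From sp45 up to the same node: 3 branches. Total: 1 + 3 = 4.

4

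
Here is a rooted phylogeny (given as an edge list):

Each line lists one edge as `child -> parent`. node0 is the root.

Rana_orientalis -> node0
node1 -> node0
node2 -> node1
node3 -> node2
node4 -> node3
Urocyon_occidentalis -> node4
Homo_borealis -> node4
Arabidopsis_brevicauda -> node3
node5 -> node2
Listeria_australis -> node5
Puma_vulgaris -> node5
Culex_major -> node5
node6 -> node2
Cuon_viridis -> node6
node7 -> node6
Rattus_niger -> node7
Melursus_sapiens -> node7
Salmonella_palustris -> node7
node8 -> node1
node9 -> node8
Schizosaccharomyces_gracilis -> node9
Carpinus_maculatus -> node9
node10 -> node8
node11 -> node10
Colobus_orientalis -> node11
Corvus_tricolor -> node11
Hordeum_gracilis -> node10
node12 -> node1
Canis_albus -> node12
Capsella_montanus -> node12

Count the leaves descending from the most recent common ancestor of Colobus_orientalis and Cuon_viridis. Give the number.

The MRCA of Colobus_orientalis and Cuon_viridis is the node subtending ((((Urocyon_occidentalis,Homo_borealis),Arabidopsis_brevicauda),(Listeria_australis,Puma_vulgaris,Culex_major),(Cuon_viridis,(Rattus_niger,Melursus_sapiens,Salmonella_palustris))),((Schizosaccharomyces_gracilis,Carpinus_maculatus),((Colobus_orientalis,Corvus_tricolor),Hordeum_gracilis)),(Canis_albus,Capsella_montanus)).
That clade contains 17 terminal taxa: Arabidopsis_brevicauda, Canis_albus, Capsella_montanus, Carpinus_maculatus, Colobus_orientalis, Corvus_tricolor, Culex_major, Cuon_viridis, Homo_borealis, Hordeum_gracilis, Listeria_australis, Melursus_sapiens, Puma_vulgaris, Rattus_niger, Salmonella_palustris, Schizosaccharomyces_gracilis, Urocyon_occidentalis.

17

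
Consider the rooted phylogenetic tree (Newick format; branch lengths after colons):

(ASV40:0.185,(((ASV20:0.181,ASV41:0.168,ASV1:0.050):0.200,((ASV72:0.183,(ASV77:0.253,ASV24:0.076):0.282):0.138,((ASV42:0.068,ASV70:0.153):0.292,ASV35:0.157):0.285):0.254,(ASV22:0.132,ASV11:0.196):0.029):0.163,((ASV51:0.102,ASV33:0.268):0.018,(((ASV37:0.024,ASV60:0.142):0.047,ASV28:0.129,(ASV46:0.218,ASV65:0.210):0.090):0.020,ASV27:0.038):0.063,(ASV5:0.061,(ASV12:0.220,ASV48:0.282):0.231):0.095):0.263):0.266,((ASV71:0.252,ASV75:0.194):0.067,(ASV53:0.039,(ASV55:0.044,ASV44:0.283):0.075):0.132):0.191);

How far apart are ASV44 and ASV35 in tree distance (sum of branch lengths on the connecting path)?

The path runs ASV44 → … → MRCA → … → ASV35; the MRCA is the root of the tree.
Branch lengths along that path: 0.283 + 0.075 + 0.132 + 0.191 + 0.266 + 0.163 + 0.254 + 0.285 + 0.157 = 1.806.

1.806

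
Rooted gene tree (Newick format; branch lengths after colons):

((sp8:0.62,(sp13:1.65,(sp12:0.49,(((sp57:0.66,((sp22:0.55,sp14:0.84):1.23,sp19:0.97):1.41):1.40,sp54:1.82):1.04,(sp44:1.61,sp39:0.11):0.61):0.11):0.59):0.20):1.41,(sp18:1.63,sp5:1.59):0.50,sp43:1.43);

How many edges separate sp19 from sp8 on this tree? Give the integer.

8

The MRCA of sp19 and sp8 is the node subtending (sp8,(sp13,(sp12,(((sp57,((sp22,sp14),sp19)),sp54),(sp44,sp39))))).
From sp19 up to that node: 7 branches. From sp8 up to the same node: 1 branch. Total: 7 + 1 = 8.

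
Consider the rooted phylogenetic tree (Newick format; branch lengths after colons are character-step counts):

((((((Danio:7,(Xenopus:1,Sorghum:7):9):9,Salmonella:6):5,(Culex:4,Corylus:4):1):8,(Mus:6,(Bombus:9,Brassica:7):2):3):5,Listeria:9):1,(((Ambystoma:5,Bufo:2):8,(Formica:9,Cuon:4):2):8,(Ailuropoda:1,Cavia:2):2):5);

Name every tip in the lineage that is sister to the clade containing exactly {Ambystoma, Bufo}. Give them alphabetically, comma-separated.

The clade containing exactly {Ambystoma, Bufo} attaches to the tree at the node subtending ((Ambystoma,Bufo),(Formica,Cuon)).
The other lineage descending from that same node — the sister group — is (Formica,Cuon); its 2 tips in alphabetical order are the answer.

Cuon, Formica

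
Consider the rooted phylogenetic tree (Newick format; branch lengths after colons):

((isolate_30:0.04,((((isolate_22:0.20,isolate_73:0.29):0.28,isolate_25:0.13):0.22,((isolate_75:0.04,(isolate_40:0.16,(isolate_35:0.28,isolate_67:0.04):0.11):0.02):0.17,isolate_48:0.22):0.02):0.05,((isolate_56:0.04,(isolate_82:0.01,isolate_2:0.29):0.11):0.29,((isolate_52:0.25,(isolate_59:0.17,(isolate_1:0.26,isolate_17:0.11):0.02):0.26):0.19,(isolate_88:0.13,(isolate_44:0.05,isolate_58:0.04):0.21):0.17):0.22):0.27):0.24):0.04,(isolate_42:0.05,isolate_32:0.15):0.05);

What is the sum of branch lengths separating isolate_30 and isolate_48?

0.57

The path runs isolate_30 → … → MRCA → … → isolate_48; the MRCA is the node subtending (isolate_30,((((isolate_22,isolate_73),isolate_25),((isolate_75,(isolate_40,(isolate_35,isolate_67))),isolate_48)),((isolate_56,(isolate_82,isolate_2)),((isolate_52,(isolate_59,(isolate_1,isolate_17))),(isolate_88,(isolate_44,isolate_58)))))).
Branch lengths along that path: 0.04 + 0.24 + 0.05 + 0.02 + 0.22 = 0.57.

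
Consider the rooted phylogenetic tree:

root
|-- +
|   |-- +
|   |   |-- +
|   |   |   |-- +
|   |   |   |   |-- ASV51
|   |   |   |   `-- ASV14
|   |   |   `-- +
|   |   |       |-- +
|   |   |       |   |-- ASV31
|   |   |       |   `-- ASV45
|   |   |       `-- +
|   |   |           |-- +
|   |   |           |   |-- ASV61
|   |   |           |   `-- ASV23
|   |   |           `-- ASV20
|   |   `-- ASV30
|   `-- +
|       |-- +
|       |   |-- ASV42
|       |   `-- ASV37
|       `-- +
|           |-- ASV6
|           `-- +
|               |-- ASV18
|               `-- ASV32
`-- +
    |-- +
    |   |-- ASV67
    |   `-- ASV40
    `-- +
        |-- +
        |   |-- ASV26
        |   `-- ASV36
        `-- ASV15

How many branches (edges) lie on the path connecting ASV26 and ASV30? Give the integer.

The MRCA of ASV26 and ASV30 is the root of the tree.
From ASV26 up to that node: 4 branches. From ASV30 up to the same node: 3 branches. Total: 4 + 3 = 7.

7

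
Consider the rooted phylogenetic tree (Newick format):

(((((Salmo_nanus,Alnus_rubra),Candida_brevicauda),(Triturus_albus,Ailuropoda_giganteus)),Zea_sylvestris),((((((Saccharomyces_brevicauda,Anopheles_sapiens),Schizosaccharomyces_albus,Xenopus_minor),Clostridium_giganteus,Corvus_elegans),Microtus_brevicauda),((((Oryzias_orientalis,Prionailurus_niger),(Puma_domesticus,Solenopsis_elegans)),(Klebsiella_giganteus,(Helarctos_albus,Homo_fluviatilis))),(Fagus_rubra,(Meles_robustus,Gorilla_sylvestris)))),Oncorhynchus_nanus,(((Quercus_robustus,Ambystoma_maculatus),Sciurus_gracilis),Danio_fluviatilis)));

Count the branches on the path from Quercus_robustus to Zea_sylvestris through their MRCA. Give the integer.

7

The MRCA of Quercus_robustus and Zea_sylvestris is the root of the tree.
From Quercus_robustus up to that node: 5 branches. From Zea_sylvestris up to the same node: 2 branches. Total: 5 + 2 = 7.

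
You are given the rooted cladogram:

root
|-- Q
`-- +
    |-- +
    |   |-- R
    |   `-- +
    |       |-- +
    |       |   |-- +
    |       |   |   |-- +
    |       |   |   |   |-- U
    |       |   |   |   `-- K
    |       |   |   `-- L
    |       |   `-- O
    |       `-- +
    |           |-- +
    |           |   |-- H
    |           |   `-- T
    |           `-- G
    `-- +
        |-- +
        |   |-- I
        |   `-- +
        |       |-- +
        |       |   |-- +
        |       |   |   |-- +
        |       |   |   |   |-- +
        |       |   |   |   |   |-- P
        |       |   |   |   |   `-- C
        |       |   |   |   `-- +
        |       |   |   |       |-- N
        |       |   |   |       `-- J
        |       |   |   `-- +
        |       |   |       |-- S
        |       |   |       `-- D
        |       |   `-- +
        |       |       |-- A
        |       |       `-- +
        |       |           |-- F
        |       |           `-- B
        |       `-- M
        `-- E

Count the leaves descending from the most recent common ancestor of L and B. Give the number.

20

The MRCA of L and B is the node subtending ((R,((((U,K),L),O),((H,T),G))),((I,(((((P,C),(N,J)),(S,D)),(A,(F,B))),M)),E)).
That clade contains 20 terminal taxa: A, B, C, D, E, F, G, H, I, J, K, L, M, N, O, P, R, S, T, U.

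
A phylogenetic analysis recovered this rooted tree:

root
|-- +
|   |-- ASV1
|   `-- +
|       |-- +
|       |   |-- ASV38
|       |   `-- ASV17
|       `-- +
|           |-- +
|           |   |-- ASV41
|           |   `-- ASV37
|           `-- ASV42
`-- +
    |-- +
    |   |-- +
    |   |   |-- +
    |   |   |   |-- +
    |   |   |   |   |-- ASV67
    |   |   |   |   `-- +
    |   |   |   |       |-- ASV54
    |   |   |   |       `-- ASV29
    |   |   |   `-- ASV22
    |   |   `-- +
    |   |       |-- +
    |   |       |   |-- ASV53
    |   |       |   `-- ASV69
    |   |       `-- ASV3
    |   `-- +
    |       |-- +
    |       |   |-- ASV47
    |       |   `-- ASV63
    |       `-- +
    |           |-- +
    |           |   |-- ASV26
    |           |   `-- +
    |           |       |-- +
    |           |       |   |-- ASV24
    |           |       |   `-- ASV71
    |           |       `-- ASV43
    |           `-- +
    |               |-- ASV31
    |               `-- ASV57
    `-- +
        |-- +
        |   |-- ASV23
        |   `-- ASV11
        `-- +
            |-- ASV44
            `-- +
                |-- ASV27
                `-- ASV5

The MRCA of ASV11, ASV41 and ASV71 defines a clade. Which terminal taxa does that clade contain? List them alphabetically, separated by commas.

Tracing ASV11: it sits inside (ASV23,ASV11).
Tracing ASV41: it sits inside (ASV41,ASV37).
Tracing ASV71: it sits inside (ASV24,ASV71).
The smallest clade enclosing all 3 is the whole tree (their MRCA is the root), so the answer is all 26 tips in alphabetical order.

ASV1, ASV11, ASV17, ASV22, ASV23, ASV24, ASV26, ASV27, ASV29, ASV3, ASV31, ASV37, ASV38, ASV41, ASV42, ASV43, ASV44, ASV47, ASV5, ASV53, ASV54, ASV57, ASV63, ASV67, ASV69, ASV71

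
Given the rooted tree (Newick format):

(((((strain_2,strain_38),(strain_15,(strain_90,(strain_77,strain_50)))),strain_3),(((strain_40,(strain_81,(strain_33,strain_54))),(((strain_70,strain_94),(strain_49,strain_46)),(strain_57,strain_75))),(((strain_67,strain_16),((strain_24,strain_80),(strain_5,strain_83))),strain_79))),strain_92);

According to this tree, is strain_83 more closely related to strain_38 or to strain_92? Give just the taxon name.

strain_38

The MRCA of strain_83 and strain_38 subtends ((((strain_2,strain_38),(strain_15,(strain_90,(strain_77,strain_50)))),strain_3),(((strain_40,(strain_81,(strain_33,strain_54))),(((strain_70,strain_94),(strain_49,strain_46)),(strain_57,strain_75))),(((strain_67,strain_16),((strain_24,strain_80),(strain_5,strain_83))),strain_79))) (24 taxa).
The MRCA of strain_83 and strain_92 is the root, subtending the entire tree (25 taxa).
The first is nested inside the second, so strain_83 shares a more recent common ancestor with strain_38.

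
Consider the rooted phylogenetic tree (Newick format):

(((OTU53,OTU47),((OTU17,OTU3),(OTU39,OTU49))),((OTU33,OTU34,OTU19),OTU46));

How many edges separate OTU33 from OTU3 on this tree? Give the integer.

7

The MRCA of OTU33 and OTU3 is the root of the tree.
From OTU33 up to that node: 3 branches. From OTU3 up to the same node: 4 branches. Total: 3 + 4 = 7.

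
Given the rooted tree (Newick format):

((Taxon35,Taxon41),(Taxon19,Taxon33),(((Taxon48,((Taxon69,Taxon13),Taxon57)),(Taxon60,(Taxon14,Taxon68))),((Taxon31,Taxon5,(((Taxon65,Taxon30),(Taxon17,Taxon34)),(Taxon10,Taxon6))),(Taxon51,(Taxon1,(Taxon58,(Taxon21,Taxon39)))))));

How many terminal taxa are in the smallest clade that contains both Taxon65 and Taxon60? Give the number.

20

The MRCA of Taxon65 and Taxon60 is the node subtending (((Taxon48,((Taxon69,Taxon13),Taxon57)),(Taxon60,(Taxon14,Taxon68))),((Taxon31,Taxon5,(((Taxon65,Taxon30),(Taxon17,Taxon34)),(Taxon10,Taxon6))),(Taxon51,(Taxon1,(Taxon58,(Taxon21,Taxon39)))))).
That clade contains 20 terminal taxa: Taxon1, Taxon10, Taxon13, Taxon14, Taxon17, Taxon21, Taxon30, Taxon31, Taxon34, Taxon39, Taxon48, Taxon5, Taxon51, Taxon57, Taxon58, Taxon6, Taxon60, Taxon65, Taxon68, Taxon69.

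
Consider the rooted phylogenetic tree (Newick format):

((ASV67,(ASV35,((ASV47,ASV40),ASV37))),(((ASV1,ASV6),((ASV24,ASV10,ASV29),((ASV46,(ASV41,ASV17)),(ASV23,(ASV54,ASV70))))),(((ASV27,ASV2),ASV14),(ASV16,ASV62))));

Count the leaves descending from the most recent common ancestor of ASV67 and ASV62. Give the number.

The MRCA of ASV67 and ASV62 is the root, so the clade is the entire tree.
That clade contains 21 terminal taxa: ASV1, ASV10, ASV14, ASV16, ASV17, ASV2, ASV23, ASV24, ASV27, ASV29, ASV35, ASV37, ASV40, ASV41, ASV46, ASV47, ASV54, ASV6, ASV62, ASV67, ASV70.

21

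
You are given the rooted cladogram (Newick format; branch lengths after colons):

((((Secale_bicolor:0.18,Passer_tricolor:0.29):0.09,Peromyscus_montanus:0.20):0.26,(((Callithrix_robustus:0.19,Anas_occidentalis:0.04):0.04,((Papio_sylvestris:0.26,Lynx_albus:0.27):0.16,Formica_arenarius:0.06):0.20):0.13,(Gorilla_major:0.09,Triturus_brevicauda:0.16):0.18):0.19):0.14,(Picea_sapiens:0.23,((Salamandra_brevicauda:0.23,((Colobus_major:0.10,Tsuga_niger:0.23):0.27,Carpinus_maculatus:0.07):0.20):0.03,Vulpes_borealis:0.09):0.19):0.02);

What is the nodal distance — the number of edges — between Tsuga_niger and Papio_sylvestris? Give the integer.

12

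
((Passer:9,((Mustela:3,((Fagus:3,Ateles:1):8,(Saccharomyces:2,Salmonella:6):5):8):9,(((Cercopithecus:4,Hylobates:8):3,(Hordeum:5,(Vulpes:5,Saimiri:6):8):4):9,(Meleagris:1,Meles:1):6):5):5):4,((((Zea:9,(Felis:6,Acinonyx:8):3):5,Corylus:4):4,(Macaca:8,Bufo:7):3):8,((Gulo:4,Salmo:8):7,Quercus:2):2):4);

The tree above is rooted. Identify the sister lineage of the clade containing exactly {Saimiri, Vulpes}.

Hordeum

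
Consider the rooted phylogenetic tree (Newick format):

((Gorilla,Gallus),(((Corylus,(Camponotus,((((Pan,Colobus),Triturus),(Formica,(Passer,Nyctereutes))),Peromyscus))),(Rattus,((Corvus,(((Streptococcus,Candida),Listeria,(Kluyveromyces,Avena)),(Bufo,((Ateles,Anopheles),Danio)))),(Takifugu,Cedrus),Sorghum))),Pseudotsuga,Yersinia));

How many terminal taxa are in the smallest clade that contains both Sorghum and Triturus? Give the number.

23

The MRCA of Sorghum and Triturus is the node subtending ((Corylus,(Camponotus,((((Pan,Colobus),Triturus),(Formica,(Passer,Nyctereutes))),Peromyscus))),(Rattus,((Corvus,(((Streptococcus,Candida),Listeria,(Kluyveromyces,Avena)),(Bufo,((Ateles,Anopheles),Danio)))),(Takifugu,Cedrus),Sorghum))).
That clade contains 23 terminal taxa: Anopheles, Ateles, Avena, Bufo, Camponotus, Candida, Cedrus, Colobus, Corvus, Corylus, Danio, Formica, Kluyveromyces, Listeria, Nyctereutes, Pan, Passer, Peromyscus, Rattus, Sorghum, Streptococcus, Takifugu, Triturus.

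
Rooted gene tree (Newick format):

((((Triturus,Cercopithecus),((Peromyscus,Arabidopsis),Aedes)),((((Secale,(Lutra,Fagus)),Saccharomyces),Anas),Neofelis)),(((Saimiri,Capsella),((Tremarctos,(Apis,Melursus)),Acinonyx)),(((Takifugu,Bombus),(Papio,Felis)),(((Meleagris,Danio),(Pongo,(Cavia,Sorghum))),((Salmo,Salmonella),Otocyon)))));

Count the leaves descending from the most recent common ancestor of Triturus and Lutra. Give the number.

11

The MRCA of Triturus and Lutra is the node subtending (((Triturus,Cercopithecus),((Peromyscus,Arabidopsis),Aedes)),((((Secale,(Lutra,Fagus)),Saccharomyces),Anas),Neofelis)).
That clade contains 11 terminal taxa: Aedes, Anas, Arabidopsis, Cercopithecus, Fagus, Lutra, Neofelis, Peromyscus, Saccharomyces, Secale, Triturus.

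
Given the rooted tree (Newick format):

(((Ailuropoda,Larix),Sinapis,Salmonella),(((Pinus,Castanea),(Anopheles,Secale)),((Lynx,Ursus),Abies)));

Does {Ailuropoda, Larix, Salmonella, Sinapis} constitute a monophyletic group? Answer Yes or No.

Yes

The most recent common ancestor of these taxa subtends ((Ailuropoda,Larix),Sinapis,Salmonella).
That clade has exactly 4 tips — every listed taxon and nothing else — so the group is monophyletic.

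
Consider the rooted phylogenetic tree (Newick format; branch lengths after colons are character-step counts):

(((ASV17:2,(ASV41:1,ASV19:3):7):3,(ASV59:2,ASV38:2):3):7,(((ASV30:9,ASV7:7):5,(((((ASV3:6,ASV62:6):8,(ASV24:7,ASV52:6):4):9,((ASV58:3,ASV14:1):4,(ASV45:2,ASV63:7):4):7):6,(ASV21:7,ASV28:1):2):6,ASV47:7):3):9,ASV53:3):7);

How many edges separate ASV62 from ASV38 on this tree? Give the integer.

The MRCA of ASV62 and ASV38 is the root of the tree.
From ASV62 up to that node: 8 branches. From ASV38 up to the same node: 3 branches. Total: 8 + 3 = 11.

11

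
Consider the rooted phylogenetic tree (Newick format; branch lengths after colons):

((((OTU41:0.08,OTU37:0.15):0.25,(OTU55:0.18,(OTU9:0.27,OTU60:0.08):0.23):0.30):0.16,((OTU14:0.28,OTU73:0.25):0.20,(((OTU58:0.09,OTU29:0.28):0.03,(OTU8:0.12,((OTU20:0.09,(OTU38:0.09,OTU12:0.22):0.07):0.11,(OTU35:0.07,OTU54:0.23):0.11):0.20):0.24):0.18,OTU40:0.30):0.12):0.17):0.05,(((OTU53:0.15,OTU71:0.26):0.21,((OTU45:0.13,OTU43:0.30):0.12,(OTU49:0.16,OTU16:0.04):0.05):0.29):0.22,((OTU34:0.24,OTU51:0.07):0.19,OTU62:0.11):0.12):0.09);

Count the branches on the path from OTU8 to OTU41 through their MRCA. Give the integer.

The MRCA of OTU8 and OTU41 is the node subtending (((OTU41,OTU37),(OTU55,(OTU9,OTU60))),((OTU14,OTU73),(((OTU58,OTU29),(OTU8,((OTU20,(OTU38,OTU12)),(OTU35,OTU54)))),OTU40))).
From OTU8 up to that node: 5 branches. From OTU41 up to the same node: 3 branches. Total: 5 + 3 = 8.

8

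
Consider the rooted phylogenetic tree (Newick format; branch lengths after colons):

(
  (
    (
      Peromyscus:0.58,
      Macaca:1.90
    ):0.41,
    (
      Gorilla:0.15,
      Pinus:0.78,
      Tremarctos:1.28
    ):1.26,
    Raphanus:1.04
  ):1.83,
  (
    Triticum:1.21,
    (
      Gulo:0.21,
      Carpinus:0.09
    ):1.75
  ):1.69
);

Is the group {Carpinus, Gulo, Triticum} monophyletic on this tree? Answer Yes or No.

The most recent common ancestor of these taxa subtends (Triticum,(Gulo,Carpinus)).
That clade has exactly 3 tips — every listed taxon and nothing else — so the group is monophyletic.

Yes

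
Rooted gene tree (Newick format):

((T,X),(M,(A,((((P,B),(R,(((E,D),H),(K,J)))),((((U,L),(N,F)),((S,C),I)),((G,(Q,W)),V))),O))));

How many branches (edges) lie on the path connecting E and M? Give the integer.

10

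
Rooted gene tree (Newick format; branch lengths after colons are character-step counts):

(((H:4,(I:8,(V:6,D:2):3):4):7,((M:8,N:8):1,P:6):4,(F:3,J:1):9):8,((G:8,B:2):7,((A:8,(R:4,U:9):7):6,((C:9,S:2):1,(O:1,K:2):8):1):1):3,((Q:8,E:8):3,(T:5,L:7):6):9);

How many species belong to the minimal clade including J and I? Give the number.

9

The MRCA of J and I is the node subtending ((H,(I,(V,D))),((M,N),P),(F,J)).
That clade contains 9 terminal taxa: D, F, H, I, J, M, N, P, V.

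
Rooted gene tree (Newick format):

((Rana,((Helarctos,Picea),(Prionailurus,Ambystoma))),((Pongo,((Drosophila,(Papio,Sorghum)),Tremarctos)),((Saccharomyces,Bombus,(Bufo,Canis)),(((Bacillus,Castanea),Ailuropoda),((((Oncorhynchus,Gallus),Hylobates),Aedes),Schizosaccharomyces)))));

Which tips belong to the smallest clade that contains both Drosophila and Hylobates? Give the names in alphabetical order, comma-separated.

Aedes, Ailuropoda, Bacillus, Bombus, Bufo, Canis, Castanea, Drosophila, Gallus, Hylobates, Oncorhynchus, Papio, Pongo, Saccharomyces, Schizosaccharomyces, Sorghum, Tremarctos

Tracing Drosophila: it sits inside (Drosophila,(Papio,Sorghum)).
Tracing Hylobates: it sits inside ((Oncorhynchus,Gallus),Hylobates).
The smallest clade enclosing both is ((Pongo,((Drosophila,(Papio,Sorghum)),Tremarctos)),((Saccharomyces,Bombus,(Bufo,Canis)),(((Bacillus,Castanea),Ailuropoda),((((Oncorhynchus,Gallus),Hylobates),Aedes),Schizosaccharomyces)))); the answer is its 17 terminal taxa in alphabetical order.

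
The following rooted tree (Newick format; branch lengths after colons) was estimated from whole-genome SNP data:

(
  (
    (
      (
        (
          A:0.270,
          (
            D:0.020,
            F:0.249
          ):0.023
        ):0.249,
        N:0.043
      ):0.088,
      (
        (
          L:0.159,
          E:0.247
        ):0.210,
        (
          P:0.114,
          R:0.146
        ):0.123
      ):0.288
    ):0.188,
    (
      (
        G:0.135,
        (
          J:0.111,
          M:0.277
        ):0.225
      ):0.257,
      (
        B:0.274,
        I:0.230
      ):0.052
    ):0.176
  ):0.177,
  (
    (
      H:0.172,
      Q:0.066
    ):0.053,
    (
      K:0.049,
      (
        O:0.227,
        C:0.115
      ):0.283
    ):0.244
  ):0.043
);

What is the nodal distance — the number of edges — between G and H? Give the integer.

7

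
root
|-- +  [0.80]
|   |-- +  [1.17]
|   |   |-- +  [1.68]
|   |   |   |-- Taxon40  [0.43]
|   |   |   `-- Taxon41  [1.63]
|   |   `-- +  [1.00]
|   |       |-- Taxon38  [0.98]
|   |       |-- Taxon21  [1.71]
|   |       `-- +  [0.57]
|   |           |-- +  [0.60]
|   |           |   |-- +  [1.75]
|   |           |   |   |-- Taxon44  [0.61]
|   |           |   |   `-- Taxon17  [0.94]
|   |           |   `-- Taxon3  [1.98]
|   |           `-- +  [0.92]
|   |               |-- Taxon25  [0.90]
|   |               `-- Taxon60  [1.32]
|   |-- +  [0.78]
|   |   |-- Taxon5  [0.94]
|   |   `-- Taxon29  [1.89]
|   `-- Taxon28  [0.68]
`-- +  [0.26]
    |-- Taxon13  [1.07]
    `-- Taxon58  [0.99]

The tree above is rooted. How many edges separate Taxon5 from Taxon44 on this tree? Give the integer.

The MRCA of Taxon5 and Taxon44 is the node subtending (((Taxon40,Taxon41),(Taxon38,Taxon21,(((Taxon44,Taxon17),Taxon3),(Taxon25,Taxon60)))),(Taxon5,Taxon29),Taxon28).
From Taxon5 up to that node: 2 branches. From Taxon44 up to the same node: 6 branches. Total: 2 + 6 = 8.

8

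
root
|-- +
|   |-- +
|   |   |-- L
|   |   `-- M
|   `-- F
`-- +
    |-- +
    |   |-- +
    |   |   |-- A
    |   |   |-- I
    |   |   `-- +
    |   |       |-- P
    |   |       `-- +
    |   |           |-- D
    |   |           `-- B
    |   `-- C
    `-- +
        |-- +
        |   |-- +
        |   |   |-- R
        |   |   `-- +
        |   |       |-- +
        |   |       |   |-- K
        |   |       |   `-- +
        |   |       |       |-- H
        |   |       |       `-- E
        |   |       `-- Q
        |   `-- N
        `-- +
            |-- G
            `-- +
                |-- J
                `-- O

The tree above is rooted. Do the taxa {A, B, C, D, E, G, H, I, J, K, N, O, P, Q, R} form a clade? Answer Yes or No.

The most recent common ancestor of these taxa subtends (((A,I,(P,(D,B))),C),(((R,((K,(H,E)),Q)),N),(G,(J,O)))).
That clade has exactly 15 tips — every listed taxon and nothing else — so the group is monophyletic.

Yes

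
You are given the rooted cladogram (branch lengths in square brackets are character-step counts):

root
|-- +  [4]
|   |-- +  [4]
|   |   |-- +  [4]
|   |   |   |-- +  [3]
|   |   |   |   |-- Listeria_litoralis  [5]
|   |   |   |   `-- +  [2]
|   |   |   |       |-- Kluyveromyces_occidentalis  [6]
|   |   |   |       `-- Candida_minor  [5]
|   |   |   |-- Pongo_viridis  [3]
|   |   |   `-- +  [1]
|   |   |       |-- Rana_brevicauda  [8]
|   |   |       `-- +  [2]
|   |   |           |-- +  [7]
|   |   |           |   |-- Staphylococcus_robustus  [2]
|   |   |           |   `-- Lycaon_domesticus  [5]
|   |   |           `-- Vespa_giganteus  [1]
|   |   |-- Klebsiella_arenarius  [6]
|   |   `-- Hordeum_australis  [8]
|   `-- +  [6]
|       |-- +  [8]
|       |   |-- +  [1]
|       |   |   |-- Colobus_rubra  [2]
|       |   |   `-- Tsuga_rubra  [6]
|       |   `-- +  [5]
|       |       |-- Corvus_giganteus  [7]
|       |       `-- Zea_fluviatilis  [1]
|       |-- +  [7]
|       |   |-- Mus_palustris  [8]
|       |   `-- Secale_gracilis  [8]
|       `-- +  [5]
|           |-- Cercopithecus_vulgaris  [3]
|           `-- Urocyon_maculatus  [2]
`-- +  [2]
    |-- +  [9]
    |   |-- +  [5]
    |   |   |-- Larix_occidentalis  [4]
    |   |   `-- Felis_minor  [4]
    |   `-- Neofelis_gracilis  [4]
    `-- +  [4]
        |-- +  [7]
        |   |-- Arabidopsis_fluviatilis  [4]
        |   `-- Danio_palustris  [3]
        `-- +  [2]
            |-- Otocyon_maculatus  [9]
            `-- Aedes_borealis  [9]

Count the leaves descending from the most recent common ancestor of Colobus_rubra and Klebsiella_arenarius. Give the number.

18

The MRCA of Colobus_rubra and Klebsiella_arenarius is the node subtending ((((Listeria_litoralis,(Kluyveromyces_occidentalis,Candida_minor)),Pongo_viridis,(Rana_brevicauda,((Staphylococcus_robustus,Lycaon_domesticus),Vespa_giganteus))),Klebsiella_arenarius,Hordeum_australis),(((Colobus_rubra,Tsuga_rubra),(Corvus_giganteus,Zea_fluviatilis)),(Mus_palustris,Secale_gracilis),(Cercopithecus_vulgaris,Urocyon_maculatus))).
That clade contains 18 terminal taxa: Candida_minor, Cercopithecus_vulgaris, Colobus_rubra, Corvus_giganteus, Hordeum_australis, Klebsiella_arenarius, Kluyveromyces_occidentalis, Listeria_litoralis, Lycaon_domesticus, Mus_palustris, Pongo_viridis, Rana_brevicauda, Secale_gracilis, Staphylococcus_robustus, Tsuga_rubra, Urocyon_maculatus, Vespa_giganteus, Zea_fluviatilis.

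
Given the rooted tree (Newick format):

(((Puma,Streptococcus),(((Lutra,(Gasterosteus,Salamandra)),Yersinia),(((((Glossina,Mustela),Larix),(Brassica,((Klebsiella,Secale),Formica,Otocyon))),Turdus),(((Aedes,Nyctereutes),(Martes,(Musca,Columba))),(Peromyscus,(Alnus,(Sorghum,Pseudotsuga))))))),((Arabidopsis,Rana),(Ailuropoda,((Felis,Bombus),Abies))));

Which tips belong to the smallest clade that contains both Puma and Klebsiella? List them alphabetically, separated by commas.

Aedes, Alnus, Brassica, Columba, Formica, Gasterosteus, Glossina, Klebsiella, Larix, Lutra, Martes, Musca, Mustela, Nyctereutes, Otocyon, Peromyscus, Pseudotsuga, Puma, Salamandra, Secale, Sorghum, Streptococcus, Turdus, Yersinia

Tracing Puma: it sits inside (Puma,Streptococcus).
Tracing Klebsiella: it sits inside (Klebsiella,Secale).
The smallest clade enclosing both is ((Puma,Streptococcus),(((Lutra,(Gasterosteus,Salamandra)),Yersinia),(((((Glossina,Mustela),Larix),(Brassica,((Klebsiella,Secale),Formica,Otocyon))),Turdus),(((Aedes,Nyctereutes),(Martes,(Musca,Columba))),(Peromyscus,(Alnus,(Sorghum,Pseudotsuga))))))); the answer is its 24 terminal taxa in alphabetical order.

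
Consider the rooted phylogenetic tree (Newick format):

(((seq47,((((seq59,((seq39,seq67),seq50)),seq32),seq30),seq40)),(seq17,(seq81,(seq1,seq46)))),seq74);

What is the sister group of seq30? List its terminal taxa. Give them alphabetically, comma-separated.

seq30 attaches to the tree at the node subtending (((seq59,((seq39,seq67),seq50)),seq32),seq30).
The other lineage descending from that same node — the sister group — is ((seq59,((seq39,seq67),seq50)),seq32); its 5 tips in alphabetical order are the answer.

seq32, seq39, seq50, seq59, seq67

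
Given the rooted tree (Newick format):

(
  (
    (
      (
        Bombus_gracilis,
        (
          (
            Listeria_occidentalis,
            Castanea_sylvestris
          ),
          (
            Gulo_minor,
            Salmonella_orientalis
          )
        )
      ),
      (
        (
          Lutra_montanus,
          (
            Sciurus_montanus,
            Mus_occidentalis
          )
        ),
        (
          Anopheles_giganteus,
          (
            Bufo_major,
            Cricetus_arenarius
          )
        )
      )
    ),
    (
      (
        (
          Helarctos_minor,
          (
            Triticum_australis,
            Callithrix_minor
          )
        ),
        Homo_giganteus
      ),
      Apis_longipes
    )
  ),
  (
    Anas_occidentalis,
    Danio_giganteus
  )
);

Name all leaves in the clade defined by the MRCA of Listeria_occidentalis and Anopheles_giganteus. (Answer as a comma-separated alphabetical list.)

Anopheles_giganteus, Bombus_gracilis, Bufo_major, Castanea_sylvestris, Cricetus_arenarius, Gulo_minor, Listeria_occidentalis, Lutra_montanus, Mus_occidentalis, Salmonella_orientalis, Sciurus_montanus

Tracing Listeria_occidentalis: it sits inside (Listeria_occidentalis,Castanea_sylvestris).
Tracing Anopheles_giganteus: it sits inside (Anopheles_giganteus,(Bufo_major,Cricetus_arenarius)).
The smallest clade enclosing both is ((Bombus_gracilis,((Listeria_occidentalis,Castanea_sylvestris),(Gulo_minor,Salmonella_orientalis))),((Lutra_montanus,(Sciurus_montanus,Mus_occidentalis)),(Anopheles_giganteus,(Bufo_major,Cricetus_arenarius)))); the answer is its 11 terminal taxa in alphabetical order.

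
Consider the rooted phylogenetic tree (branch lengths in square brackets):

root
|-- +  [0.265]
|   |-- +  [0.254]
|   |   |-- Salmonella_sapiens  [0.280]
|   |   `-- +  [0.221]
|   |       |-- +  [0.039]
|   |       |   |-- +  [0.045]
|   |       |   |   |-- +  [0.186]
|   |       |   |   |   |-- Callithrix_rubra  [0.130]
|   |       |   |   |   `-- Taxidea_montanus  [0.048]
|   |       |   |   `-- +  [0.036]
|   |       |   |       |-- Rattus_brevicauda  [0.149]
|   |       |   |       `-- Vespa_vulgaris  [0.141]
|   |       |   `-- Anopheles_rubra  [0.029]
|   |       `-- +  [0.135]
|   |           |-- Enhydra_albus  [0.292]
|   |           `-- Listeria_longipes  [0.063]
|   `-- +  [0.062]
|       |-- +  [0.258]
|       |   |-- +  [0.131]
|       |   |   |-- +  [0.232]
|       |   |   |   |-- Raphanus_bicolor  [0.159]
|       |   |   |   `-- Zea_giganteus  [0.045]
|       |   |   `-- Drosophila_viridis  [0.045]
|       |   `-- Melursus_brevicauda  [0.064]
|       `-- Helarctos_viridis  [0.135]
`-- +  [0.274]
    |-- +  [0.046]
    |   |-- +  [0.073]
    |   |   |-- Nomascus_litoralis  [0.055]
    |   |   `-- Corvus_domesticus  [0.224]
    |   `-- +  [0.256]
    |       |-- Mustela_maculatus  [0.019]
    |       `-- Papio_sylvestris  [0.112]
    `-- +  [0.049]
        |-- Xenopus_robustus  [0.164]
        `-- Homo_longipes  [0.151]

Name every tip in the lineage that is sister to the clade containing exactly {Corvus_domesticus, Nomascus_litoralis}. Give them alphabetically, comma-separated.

Mustela_maculatus, Papio_sylvestris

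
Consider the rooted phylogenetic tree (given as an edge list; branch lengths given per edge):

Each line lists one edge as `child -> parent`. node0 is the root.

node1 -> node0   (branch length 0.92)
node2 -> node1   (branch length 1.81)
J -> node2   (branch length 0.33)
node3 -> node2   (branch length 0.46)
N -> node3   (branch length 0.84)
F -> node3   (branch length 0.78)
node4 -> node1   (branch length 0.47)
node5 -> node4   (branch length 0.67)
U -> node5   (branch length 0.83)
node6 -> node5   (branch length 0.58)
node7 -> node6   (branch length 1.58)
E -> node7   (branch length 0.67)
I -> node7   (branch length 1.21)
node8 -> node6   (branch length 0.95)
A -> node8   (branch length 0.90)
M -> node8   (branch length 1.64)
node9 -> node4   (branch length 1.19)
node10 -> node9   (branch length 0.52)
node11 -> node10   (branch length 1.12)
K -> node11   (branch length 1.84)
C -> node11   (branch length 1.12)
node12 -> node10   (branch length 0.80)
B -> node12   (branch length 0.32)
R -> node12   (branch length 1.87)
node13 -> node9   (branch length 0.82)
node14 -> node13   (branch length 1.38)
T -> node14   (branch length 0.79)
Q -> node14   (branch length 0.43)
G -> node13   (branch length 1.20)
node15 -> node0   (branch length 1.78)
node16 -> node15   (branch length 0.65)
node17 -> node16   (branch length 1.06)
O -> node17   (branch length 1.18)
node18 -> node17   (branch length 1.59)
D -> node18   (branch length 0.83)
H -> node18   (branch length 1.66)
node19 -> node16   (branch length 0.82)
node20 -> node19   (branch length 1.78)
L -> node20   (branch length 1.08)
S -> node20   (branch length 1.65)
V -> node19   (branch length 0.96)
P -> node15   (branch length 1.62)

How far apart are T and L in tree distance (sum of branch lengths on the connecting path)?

11.68

The path runs T → … → MRCA → … → L; the MRCA is the root of the tree.
Branch lengths along that path: 0.79 + 1.38 + 0.82 + 1.19 + 0.47 + 0.92 + 1.78 + 0.65 + 0.82 + 1.78 + 1.08 = 11.68.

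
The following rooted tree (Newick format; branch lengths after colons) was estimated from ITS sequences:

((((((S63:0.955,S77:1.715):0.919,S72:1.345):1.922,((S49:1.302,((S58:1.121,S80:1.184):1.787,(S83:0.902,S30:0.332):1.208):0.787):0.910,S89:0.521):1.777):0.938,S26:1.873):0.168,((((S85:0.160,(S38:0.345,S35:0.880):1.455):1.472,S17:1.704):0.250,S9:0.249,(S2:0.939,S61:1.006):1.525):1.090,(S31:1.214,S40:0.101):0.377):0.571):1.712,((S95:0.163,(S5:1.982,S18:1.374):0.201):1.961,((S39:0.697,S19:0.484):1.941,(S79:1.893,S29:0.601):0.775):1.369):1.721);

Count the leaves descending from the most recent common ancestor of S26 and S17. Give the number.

The MRCA of S26 and S17 is the node subtending (((((S63,S77),S72),((S49,((S58,S80),(S83,S30))),S89)),S26),((((S85,(S38,S35)),S17),S9,(S2,S61)),(S31,S40))).
That clade contains 19 terminal taxa: S17, S2, S26, S30, S31, S35, S38, S40, S49, S58, S61, S63, S72, S77, S80, S83, S85, S89, S9.

19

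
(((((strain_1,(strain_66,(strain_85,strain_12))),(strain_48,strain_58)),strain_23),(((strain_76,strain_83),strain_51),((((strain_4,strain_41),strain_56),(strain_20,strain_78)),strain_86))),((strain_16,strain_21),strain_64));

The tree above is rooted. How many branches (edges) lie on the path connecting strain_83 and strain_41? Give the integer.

8

The MRCA of strain_83 and strain_41 is the node subtending (((strain_76,strain_83),strain_51),((((strain_4,strain_41),strain_56),(strain_20,strain_78)),strain_86)).
From strain_83 up to that node: 3 branches. From strain_41 up to the same node: 5 branches. Total: 3 + 5 = 8.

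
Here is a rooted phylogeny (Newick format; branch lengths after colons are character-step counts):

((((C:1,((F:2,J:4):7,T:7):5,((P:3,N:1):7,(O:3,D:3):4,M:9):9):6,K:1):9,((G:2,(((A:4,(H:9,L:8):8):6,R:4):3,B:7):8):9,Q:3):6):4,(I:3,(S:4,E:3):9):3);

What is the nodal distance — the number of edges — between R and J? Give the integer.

10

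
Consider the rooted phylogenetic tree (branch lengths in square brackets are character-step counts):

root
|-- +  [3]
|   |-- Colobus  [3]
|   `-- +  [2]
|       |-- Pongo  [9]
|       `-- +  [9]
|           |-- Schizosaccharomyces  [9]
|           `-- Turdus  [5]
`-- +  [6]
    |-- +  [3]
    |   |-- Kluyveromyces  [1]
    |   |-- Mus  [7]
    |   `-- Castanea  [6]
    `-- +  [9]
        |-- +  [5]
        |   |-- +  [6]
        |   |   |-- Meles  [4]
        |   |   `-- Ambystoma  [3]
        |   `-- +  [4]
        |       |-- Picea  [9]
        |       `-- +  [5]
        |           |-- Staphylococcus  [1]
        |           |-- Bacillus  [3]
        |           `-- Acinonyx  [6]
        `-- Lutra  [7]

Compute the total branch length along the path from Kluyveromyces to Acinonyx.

33

The path runs Kluyveromyces → … → MRCA → … → Acinonyx; the MRCA is the node subtending ((Kluyveromyces,Mus,Castanea),(((Meles,Ambystoma),(Picea,(Staphylococcus,Bacillus,Acinonyx))),Lutra)).
Branch lengths along that path: 1 + 3 + 9 + 5 + 4 + 5 + 6 = 33.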